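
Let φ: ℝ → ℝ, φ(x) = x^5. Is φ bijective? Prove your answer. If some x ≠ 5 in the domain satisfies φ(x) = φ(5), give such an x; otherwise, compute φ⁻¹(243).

3

On ℝ, x ↦ x^5 is strictly increasing (injective) and for any y ∈ ℝ the 5th root y^{1/5} lies in ℝ (surjective). So φ is bijective.
Since x ↦ x^5 is strictly increasing on ℝ, it is injective there, so no x ≠ 5 in the domain has φ(x) = φ(5). We therefore compute φ⁻¹(243) = 243^{1/5} = 3 (indeed 3^5 = 243).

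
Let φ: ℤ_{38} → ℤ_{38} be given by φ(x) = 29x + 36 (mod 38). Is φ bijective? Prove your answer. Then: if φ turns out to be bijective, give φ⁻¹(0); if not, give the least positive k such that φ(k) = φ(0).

4

By definition, injectivity means: for all a, b in the domain, φ(a) = φ(b) implies a = b.
Suppose φ(a) = φ(b) in ℤ_{38}. Then 29a + 36 ≡ 29b + 36 (mod 38), hence 29(a − b) ≡ 0 (mod 38).
Since gcd(29, 38) = 1, 29 is invertible modulo 38, so a − b ≡ 0 (mod 38), i.e. a = b.
We now compute 29⁻¹ mod 38 explicitly. Euclid's algorithm: 38 = 1·29 + 9, 29 = 3·9 + 2, 9 = 4·2 + 1; back-substituting gives 1 = 21·29 − 16·38, so 29⁻¹ ≡ 21 (mod 38).
For any y ∈ ℤ_{38}, x = 21(y − 36) mod 38 satisfies φ(x) = 29·21(y − 36) + 36 ≡ y (since 29·21 ≡ 1 mod 38). So every y has a preimage.
Hence φ is bijective.
Since φ is bijective, we compute φ⁻¹(0): solve 29x + 36 ≡ 0 (mod 38), i.e. 29x ≡ 2 (mod 38).
Multiplying by 29⁻¹ = 21 gives x ≡ 21·2 = 42 = 1·38 + 4 ≡ 4 (mod 38).
Check: φ(4) = 29·4 + 36 = 152 = 4·38 + 0 ≡ 0 (mod 38).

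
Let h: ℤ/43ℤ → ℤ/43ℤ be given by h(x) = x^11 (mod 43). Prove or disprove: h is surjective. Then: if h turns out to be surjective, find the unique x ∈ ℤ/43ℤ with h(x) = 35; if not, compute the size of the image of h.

21

Since 43 is prime, the nonzero elements of ℤ/43ℤ form a cyclic group of order 42.
As gcd(11, 42) = 1, raising to the 11th power is a bijection on this group: if a^11 ≡ b^11 then (ab^{−1})^11 = 1, and the only element of order dividing gcd(11, 42) = 1 is 1, so a = b.
With h(0) = 0 this makes h injective on all of ℤ/43ℤ, hence bijective (finite equal-size domain and codomain). In particular h is surjective.
Since h is surjective, we find the preimage of 35. The inverse of x ↦ x^11 on (ℤ/43ℤ)^× is x ↦ x^23, because 11·23 = 253 = 6·42 + 1 ≡ 1 (mod 42) and x^{42} = 1 for x ≠ 0 (Fermat). So h⁻¹(35) = 35^23 mod 43.
Repeated squaring mod 43: 35^1 ≡ 35, 35^2 ≡ 35² = 1225 ≡ 21, 35^4 ≡ 21² = 441 ≡ 11, 35^8 ≡ 11² = 121 ≡ 35, 35^16 ≡ 35² = 1225 ≡ 21. Since 23 = 16 + 4 + 2 + 1, 35^23 ≡ 21·11·21·35: 21·11 = 231 ≡ 16, then 16·21 = 336 ≡ 35, then 35·35 = 1225 ≡ 21. So 35^23 ≡ 21 (mod 43).
Hence h⁻¹(35) = 21.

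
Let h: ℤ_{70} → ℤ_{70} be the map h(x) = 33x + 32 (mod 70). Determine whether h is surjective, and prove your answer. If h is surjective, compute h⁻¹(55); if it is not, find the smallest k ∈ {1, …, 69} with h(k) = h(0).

Recall: h is surjective if every y in the codomain equals h(x) for some x in the domain.
Since gcd(33, 70) = 1, 33 is invertible modulo 70. Euclid's algorithm: 70 = 2·33 + 4, 33 = 8·4 + 1; back-substituting gives 1 = 17·33 − 8·70, so 33⁻¹ ≡ 17 (mod 70).
For any y ∈ ℤ_{70}, x = 17(y − 32) mod 70 satisfies h(x) = 33·17(y − 32) + 32 ≡ y (since 33·17 ≡ 1 mod 70). So every y has a preimage.
Hence h is surjective.
Since h is surjective, we find h⁻¹(55): we need 33x ≡ 55 − 32 ≡ 23 (mod 70). Using 33⁻¹ = 17: x ≡ 17·23 = 391 = 5·70 + 41, so x = 41.
Check: h(41) = 33·41 + 32 = 1385 = 19·70 + 55 ≡ 55 (mod 70).

41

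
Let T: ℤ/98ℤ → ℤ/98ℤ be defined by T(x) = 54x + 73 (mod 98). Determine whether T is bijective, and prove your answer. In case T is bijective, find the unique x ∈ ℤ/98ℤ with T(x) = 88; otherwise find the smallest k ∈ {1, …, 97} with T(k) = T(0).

Recall that T is injective when T(a) = T(b) forces a = b.
We have gcd(54, 98) = 2 > 1. Taking a = 0 and b = 49: T(0) = 73 and T(49) = 54·49 + 73 = 2719 ≡ 73 (mod 98).
So T(0) = T(49) while 0 ≠ 49, therefore T is not injective, hence not bijective.
Since T is not bijective, we find the least positive k with T(k) = T(0): this means 54k ≡ 0 (mod 98), i.e. 98 ∣ 54k. Since gcd(54, 98) = 2, dividing through by 2 this holds exactly when 49 ∣ 27k, and as gcd(27, 49) = 1, exactly when 49 ∣ k.
The smallest positive such k is 49.

49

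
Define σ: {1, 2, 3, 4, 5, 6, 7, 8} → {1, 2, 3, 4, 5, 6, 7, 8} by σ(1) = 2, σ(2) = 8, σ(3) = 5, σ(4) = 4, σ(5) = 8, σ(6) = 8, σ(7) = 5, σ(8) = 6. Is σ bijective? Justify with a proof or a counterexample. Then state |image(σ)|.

σ(2) = 8 = σ(5) with 2 ≠ 5, so σ is not injective, hence not bijective.
The image of σ is {2, 4, 5, 6, 8}, which has 5 elements.

5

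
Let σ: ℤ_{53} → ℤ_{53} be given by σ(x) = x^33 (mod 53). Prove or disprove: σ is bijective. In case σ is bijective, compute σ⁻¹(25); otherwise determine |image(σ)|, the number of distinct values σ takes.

11

Since 53 is prime, the nonzero elements of ℤ_{53} form a cyclic group of order 52.
As gcd(33, 52) = 1, raising to the 33rd power is a bijection on this group: if s^33 ≡ t^33 then (st^{−1})^33 = 1, and the only element of order dividing gcd(33, 52) = 1 is 1, so s = t.
With σ(0) = 0 this makes σ injective on all of ℤ_{53}, hence bijective (finite equal-size domain and codomain). In particular σ is bijective.
Since σ is bijective, we find the preimage of 25. The inverse of x ↦ x^33 on (ℤ_{53})^× is x ↦ x^41, because 33·41 = 1353 = 26·52 + 1 ≡ 1 (mod 52) and x^{52} = 1 for x ≠ 0 (Fermat). So σ⁻¹(25) = 25^41 mod 53.
Repeated squaring mod 53: 25^1 ≡ 25, 25^2 ≡ 25² = 625 ≡ 42, 25^4 ≡ 42² = 1764 ≡ 15, 25^8 ≡ 15² = 225 ≡ 13, 25^16 ≡ 13² = 169 ≡ 10, 25^32 ≡ 10² = 100 ≡ 47. Since 41 = 32 + 8 + 1, 25^41 ≡ 47·13·25: 47·13 = 611 ≡ 28, then 28·25 = 700 ≡ 11. So 25^41 ≡ 11 (mod 53).
Hence σ⁻¹(25) = 11.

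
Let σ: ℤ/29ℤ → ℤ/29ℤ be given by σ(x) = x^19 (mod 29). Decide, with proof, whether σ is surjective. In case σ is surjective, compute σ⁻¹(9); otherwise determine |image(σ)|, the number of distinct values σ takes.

4

Since 29 is prime, the nonzero elements of ℤ/29ℤ form a cyclic group of order 28.
As gcd(19, 28) = 1, raising to the 19th power is a bijection on this group: if s^19 ≡ t^19 then (st^{−1})^19 = 1, and the only element of order dividing gcd(19, 28) = 1 is 1, so s = t.
With σ(0) = 0 this makes σ injective on all of ℤ/29ℤ, hence bijective (finite equal-size domain and codomain). In particular σ is surjective.
Since σ is surjective, we find the preimage of 9. The inverse of x ↦ x^19 on (ℤ/29ℤ)^× is x ↦ x^3, because 19·3 = 57 = 2·28 + 1 ≡ 1 (mod 28) and x^{28} = 1 for x ≠ 0 (Fermat). So σ⁻¹(9) = 9^3 mod 29.
Repeated squaring mod 29: 9^1 ≡ 9, 9^2 ≡ 9² = 81 ≡ 23. Since 3 = 2 + 1, 9^3 ≡ 23·9: 23·9 = 207 ≡ 4. So 9^3 ≡ 4 (mod 29).
Hence σ⁻¹(9) = 4.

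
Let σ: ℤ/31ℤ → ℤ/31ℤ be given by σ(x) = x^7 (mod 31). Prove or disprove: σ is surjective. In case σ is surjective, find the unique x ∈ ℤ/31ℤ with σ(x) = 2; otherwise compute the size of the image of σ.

8

Since 31 is prime, the nonzero elements of ℤ/31ℤ form a cyclic group of order 30.
As gcd(7, 30) = 1, raising to the 7th power is a bijection on this group: if u^7 ≡ v^7 then (uv^{−1})^7 = 1, and the only element of order dividing gcd(7, 30) = 1 is 1, so u = v.
With σ(0) = 0 this makes σ injective on all of ℤ/31ℤ, hence bijective (finite equal-size domain and codomain). In particular σ is surjective.
Since σ is surjective, we find the preimage of 2. The inverse of x ↦ x^7 on (ℤ/31ℤ)^× is x ↦ x^13, because 7·13 = 91 = 3·30 + 1 ≡ 1 (mod 30) and x^{30} = 1 for x ≠ 0 (Fermat). So σ⁻¹(2) = 2^13 mod 31.
Repeated squaring mod 31: 2^1 ≡ 2, 2^2 ≡ 2² = 4, 2^4 ≡ 4² = 16, 2^8 ≡ 16² = 256 ≡ 8. Since 13 = 8 + 4 + 1, 2^13 ≡ 8·16·2: 8·16 = 128 ≡ 4, then 4·2 = 8. So 2^13 ≡ 8 (mod 31).
Hence σ⁻¹(2) = 8.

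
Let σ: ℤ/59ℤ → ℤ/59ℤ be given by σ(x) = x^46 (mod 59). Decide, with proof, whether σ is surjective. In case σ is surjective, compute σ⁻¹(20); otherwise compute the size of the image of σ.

σ(29): Repeated squaring mod 59: 29^1 ≡ 29, 29^2 ≡ 29² = 841 ≡ 15, 29^4 ≡ 15² = 225 ≡ 48, 29^8 ≡ 48² = 2304 ≡ 3, 29^16 ≡ 3² = 9, 29^32 ≡ 9² = 81 ≡ 22. Since 46 = 32 + 8 + 4 + 2, 29^46 ≡ 22·3·48·15: 22·3 = 66 ≡ 7, then 7·48 = 336 ≡ 41, then 41·15 = 615 ≡ 25. So 29^46 ≡ 25 (mod 59).
σ(30): Repeated squaring mod 59: 30^1 ≡ 30, 30^2 ≡ 30² = 900 ≡ 15, 30^4 ≡ 15² = 225 ≡ 48, 30^8 ≡ 48² = 2304 ≡ 3, 30^16 ≡ 3² = 9, 30^32 ≡ 9² = 81 ≡ 22. Since 46 = 32 + 8 + 4 + 2, 30^46 ≡ 22·3·48·15: 22·3 = 66 ≡ 7, then 7·48 = 336 ≡ 41, then 41·15 = 615 ≡ 25. So 30^46 ≡ 25 (mod 59).
So σ(29) = σ(30) = 25 while 29 ≠ 30, thus σ is not injective.
A non-injective map from the 59-element set ℤ/59ℤ to itself takes at most 58 distinct values, so it cannot be surjective. Therefore σ is not surjective.
Since σ is not surjective, we determine |image(σ)|. Computing x^46 mod 59 for each x (by repeated squaring, reducing mod 59 at every step), the values σ(0), σ(1), …, σ(58) are: 0, 1, 26, 19, 27, 36, 22, 46, 53, 7, 51, 45, 41, 17, 16, 35, 21, 9, 5, 20, 28, 48, 49, 12, 4, 57, 29, 15, 3, 25, 25, 3, 15, 29, 57, 4, 12, 49, 48, 28, 20, 5, 9, 21, 35, 16, 17, 41, 45, 51, 7, 53, 46, 22, 36, 27, 19, 26, 1.
The distinct values are {0, 1, 3, 4, 5, 7, 9, 12, 15, 16, 17, 19, 20, 21, 22, 25, 26, 27, 28, 29, 35, 36, 41, 45, 46, 48, 49, 51, 53, 57}; there are 30 of them.

30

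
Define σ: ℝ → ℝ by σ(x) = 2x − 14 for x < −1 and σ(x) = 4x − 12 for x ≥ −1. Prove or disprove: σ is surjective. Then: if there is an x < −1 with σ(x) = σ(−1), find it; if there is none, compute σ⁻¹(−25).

-11/2

Both pieces are strictly increasing (slopes 2 and 4), so each is injective on its own interval.
The left piece maps (−∞, −1) onto (−∞, −16); the right piece maps [−1, ∞) onto [−16, ∞).
These images together cover ℝ, so σ is surjective.
Because the two images are disjoint, no x < −1 has σ(x) = σ(−1), so we compute σ⁻¹(−25): −25 lies in (−∞, −16), so solve 2x − 14 = −25: x = (−25 + 14)/2 = −11/2.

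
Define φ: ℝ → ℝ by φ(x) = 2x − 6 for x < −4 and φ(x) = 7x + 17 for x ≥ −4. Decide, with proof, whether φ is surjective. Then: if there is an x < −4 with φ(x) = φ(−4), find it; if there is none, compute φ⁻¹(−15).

-9/2

Both pieces are strictly increasing (slopes 2 and 7), so each is injective on its own interval.
The left piece maps (−∞, −4) onto (−∞, −14); the right piece maps [−4, ∞) onto [−11, ∞).
The union (−∞, −14) ∪ [−11, ∞) omits the interval between −14 and −11; in particular −14 has no preimage. So φ is not surjective.
Because the two images are disjoint, no x < −4 has φ(x) = φ(−4), so we compute φ⁻¹(−15): −15 lies in (−∞, −14), so solve 2x − 6 = −15: x = (−15 + 6)/2 = −9/2.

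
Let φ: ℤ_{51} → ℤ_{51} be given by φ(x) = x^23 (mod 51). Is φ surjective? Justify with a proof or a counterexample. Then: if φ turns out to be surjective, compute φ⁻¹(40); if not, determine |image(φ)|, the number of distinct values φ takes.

Computing x^23 mod 51 for each x (by repeated squaring, reducing mod 51 at every step), the values φ(0), φ(1), …, φ(50) are: 0, 1, 26, 45, 13, 44, 48, 46, 32, 36, 22, 20, 24, 4, 23, 42, 16, 17, 18, 43, 11, 30, 10, 14, 12, 49, 2, 39, 37, 41, 21, 40, 8, 33, 34, 35, 9, 28, 47, 27, 31, 29, 15, 19, 5, 3, 7, 38, 6, 25, 50.
Every element of ℤ_{51} appears exactly once in this list, so φ is a bijection, and in particular surjective.
Since φ is surjective, we read off the preimage of 40 from the same table: φ(31) = 40, so φ⁻¹(40) = 31.

31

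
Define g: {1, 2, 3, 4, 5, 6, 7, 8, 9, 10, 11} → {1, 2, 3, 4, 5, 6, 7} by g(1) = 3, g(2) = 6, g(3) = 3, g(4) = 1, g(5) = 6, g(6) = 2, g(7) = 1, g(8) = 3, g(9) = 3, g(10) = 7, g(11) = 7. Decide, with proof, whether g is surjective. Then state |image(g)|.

No element maps to 4, so g is not surjective.
The image of g is {1, 2, 3, 6, 7}, which has 5 elements.

5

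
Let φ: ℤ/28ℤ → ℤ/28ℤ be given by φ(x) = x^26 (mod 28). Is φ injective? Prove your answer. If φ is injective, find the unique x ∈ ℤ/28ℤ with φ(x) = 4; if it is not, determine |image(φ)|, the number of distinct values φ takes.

8

φ(6): Repeated squaring mod 28: 6^1 ≡ 6, 6^2 ≡ 6² = 36 ≡ 8, 6^4 ≡ 8² = 64 ≡ 8, 6^8 ≡ 8² = 64 ≡ 8, 6^16 ≡ 8² = 64 ≡ 8. Since 26 = 16 + 8 + 2, 6^26 ≡ 8·8·8: 8·8 = 64 ≡ 8, then 8·8 = 64 ≡ 8. So 6^26 ≡ 8 (mod 28).
φ(8): Repeated squaring mod 28: 8^1 ≡ 8, 8^2 ≡ 8² = 64 ≡ 8, 8^4 ≡ 8² = 64 ≡ 8, 8^8 ≡ 8² = 64 ≡ 8, 8^16 ≡ 8² = 64 ≡ 8. Since 26 = 16 + 8 + 2, 8^26 ≡ 8·8·8: 8·8 = 64 ≡ 8, then 8·8 = 64 ≡ 8. So 8^26 ≡ 8 (mod 28).
So φ(6) = φ(8) = 8 while 6 ≠ 8, hence φ is not injective.
Since φ is not injective, we determine |image(φ)|. Computing x^26 mod 28 for each x (by repeated squaring, reducing mod 28 at every step), the values φ(0), φ(1), …, φ(27) are: 0, 1, 4, 9, 16, 25, 8, 21, 8, 25, 16, 9, 4, 1, 0, 1, 4, 9, 16, 25, 8, 21, 8, 25, 16, 9, 4, 1.
The distinct values are {0, 1, 4, 8, 9, 16, 21, 25}; there are 8 of them.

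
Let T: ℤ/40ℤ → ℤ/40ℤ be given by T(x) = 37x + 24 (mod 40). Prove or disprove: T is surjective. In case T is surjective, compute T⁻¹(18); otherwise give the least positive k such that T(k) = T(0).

2

By definition, T is surjective if every y in the codomain equals T(x) for some x in the domain.
Since gcd(37, 40) = 1, 37 is invertible modulo 40. Euclid's algorithm: 40 = 1·37 + 3, 37 = 12·3 + 1; back-substituting gives 1 = 13·37 − 12·40, so 37⁻¹ ≡ 13 (mod 40).
For any y ∈ ℤ/40ℤ, x = 13(y − 24) mod 40 satisfies T(x) = 37·13(y − 24) + 24 ≡ y (since 37·13 ≡ 1 mod 40). So every y has a preimage.
Therefore T is surjective.
Since T is surjective, we find T⁻¹(18): we need 37x ≡ 18 − 24 ≡ 34 (mod 40). Using 37⁻¹ = 13: x ≡ 13·34 = 442 = 11·40 + 2, so x = 2.
Check: T(2) = 37·2 + 24 = 98 = 2·40 + 18 ≡ 18 (mod 40).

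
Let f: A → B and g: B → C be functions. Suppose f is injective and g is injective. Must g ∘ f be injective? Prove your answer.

Suppose (g ∘ f)(u) = (g ∘ f)(v), i.e. g(f(u)) = g(f(v)).
Since g is injective, f(u) = f(v). Since f is injective, u = v. So g ∘ f is injective.

injective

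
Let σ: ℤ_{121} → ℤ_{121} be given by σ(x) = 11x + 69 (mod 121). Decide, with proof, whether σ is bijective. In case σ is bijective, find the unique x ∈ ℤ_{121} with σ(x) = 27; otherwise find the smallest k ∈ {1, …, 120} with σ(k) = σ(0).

We have gcd(11, 121) = 11 > 1. Taking s = 0 and t = 11: σ(0) = 69 and σ(11) = 11·11 + 69 = 190 ≡ 69 (mod 121).
So σ(0) = σ(11) while 0 ≠ 11, therefore σ is not injective, hence not bijective.
Since σ is not bijective, we find the least positive k with σ(k) = σ(0): this means 11k ≡ 0 (mod 121), i.e. 121 ∣ 11k. Since gcd(11, 121) = 11, dividing through by 11 this holds exactly when 11 ∣ k.
The smallest positive such k is 11.

11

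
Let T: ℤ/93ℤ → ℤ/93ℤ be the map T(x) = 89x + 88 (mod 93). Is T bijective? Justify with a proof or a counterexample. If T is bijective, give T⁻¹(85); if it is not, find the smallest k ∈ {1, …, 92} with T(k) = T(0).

If T(s) = T(t), then 89s ≡ 89t (mod 93). Because gcd(89, 93) = 1, we may cancel 89 to get s ≡ t (mod 93).
We now compute 89⁻¹ mod 93 explicitly. Euclid's algorithm: 93 = 1·89 + 4, 89 = 22·4 + 1; back-substituting gives 1 = 23·89 − 22·93, so 89⁻¹ ≡ 23 (mod 93).
Then y ↦ 23(y − 88) is a two-sided inverse to T, so every y ∈ ℤ/93ℤ has a preimage.
Therefore T is bijective.
Since T is bijective, we compute T⁻¹(85): solve 89x + 88 ≡ 85 (mod 93), i.e. 89x ≡ 90 (mod 93).
Multiplying by 89⁻¹ = 23 gives x ≡ 23·90 = 2070 = 22·93 + 24 ≡ 24 (mod 93).
Check: T(24) = 89·24 + 88 = 2224 = 23·93 + 85 ≡ 85 (mod 93).

24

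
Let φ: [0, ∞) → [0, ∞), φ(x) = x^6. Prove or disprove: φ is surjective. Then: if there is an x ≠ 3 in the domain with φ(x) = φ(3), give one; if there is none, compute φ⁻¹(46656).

For any y ∈ [0, ∞), x = y^{1/6} ∈ [0, ∞) gives φ(x) = y, so φ is surjective.
Since x ↦ x^6 is strictly increasing on [0, ∞), it is injective there, so no x ≠ 3 in the domain has φ(x) = φ(3). We therefore compute φ⁻¹(46656) = 46656^{1/6} = 6 (indeed 6^6 = 46656).

6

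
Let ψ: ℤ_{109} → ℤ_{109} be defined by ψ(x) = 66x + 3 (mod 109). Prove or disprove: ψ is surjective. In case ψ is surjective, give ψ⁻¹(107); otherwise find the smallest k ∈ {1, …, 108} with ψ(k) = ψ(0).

28

Recall: ψ is surjective if every y in the codomain equals ψ(x) for some x in the domain.
Since gcd(66, 109) = 1, 66 is invertible modulo 109. Euclid's algorithm: 109 = 1·66 + 43, 66 = 1·43 + 23, 43 = 1·23 + 20, 23 = 1·20 + 3, 20 = 6·3 + 2, 3 = 1·2 + 1; back-substituting gives 1 = 38·66 − 23·109, so 66⁻¹ ≡ 38 (mod 109).
Then y ↦ 38(y − 3) is a two-sided inverse to ψ, so every y ∈ ℤ_{109} has a preimage.
Therefore ψ is surjective.
Since ψ is surjective, we find ψ⁻¹(107): we need 66x ≡ 107 − 3 ≡ 104 (mod 109). Using 66⁻¹ = 38: x ≡ 38·104 = 3952 = 36·109 + 28, so x = 28.
Check: ψ(28) = 66·28 + 3 = 1851 = 16·109 + 107 ≡ 107 (mod 109).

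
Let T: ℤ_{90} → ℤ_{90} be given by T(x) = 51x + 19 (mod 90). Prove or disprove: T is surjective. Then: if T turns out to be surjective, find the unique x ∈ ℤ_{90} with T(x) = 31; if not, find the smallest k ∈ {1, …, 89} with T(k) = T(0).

Since gcd(51, 90) = 3, we have 51x ≡ 0 (mod 3) for all x, so T(x) ≡ 1 (mod 3).
But 0 ≢ 1 (mod 3), so 0 ∈ ℤ_{90} has no preimage. Hence T is not surjective.
Since T is not surjective, we find the least positive k with T(k) = T(0): this means 51k ≡ 0 (mod 90), i.e. 90 ∣ 51k. Since gcd(51, 90) = 3, dividing through by 3 this holds exactly when 30 ∣ 17k, and as gcd(17, 30) = 1, exactly when 30 ∣ k.
The smallest positive such k is 30.

30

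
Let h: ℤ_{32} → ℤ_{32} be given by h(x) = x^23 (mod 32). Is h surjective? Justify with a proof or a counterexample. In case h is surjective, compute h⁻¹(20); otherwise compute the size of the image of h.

17

h(0) = 0^23 = 0.
h(2): Repeated squaring mod 32: 2^1 ≡ 2, 2^2 ≡ 2² = 4, 2^4 ≡ 4² = 16, 2^8 ≡ 16² = 256 ≡ 0, 2^16 ≡ 0² = 0. Since 23 = 16 + 4 + 2 + 1, 2^23 ≡ 0·16·4·2: 0·16 = 0, then 0·4 = 0, then 0·2 = 0. So 2^23 ≡ 0 (mod 32).
So h(0) = h(2) = 0 while 0 ≠ 2, so h is not injective.
A non-injective map from the 32-element set ℤ_{32} to itself takes at most 31 distinct values, so it cannot be surjective. Thus h is not surjective.
Since h is not surjective, we determine |image(h)|. Computing x^23 mod 32 for each x (by repeated squaring, reducing mod 32 at every step), the values h(0), h(1), …, h(31) are: 0, 1, 0, 11, 0, 13, 0, 23, 0, 25, 0, 3, 0, 5, 0, 15, 0, 17, 0, 27, 0, 29, 0, 7, 0, 9, 0, 19, 0, 21, 0, 31.
The distinct values are {0, 1, 3, 5, 7, 9, 11, 13, 15, 17, 19, 21, 23, 25, 27, 29, 31}; there are 17 of them.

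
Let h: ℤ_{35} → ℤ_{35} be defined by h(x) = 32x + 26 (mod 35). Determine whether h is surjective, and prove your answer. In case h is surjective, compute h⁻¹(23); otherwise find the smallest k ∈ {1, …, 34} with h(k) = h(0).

Recall: h is surjective if every y in the codomain equals h(x) for some x in the domain.
Since gcd(32, 35) = 1, 32 is invertible modulo 35. Euclid's algorithm: 35 = 1·32 + 3, 32 = 10·3 + 2, 3 = 1·2 + 1; back-substituting gives 1 = 23·32 − 21·35, so 32⁻¹ ≡ 23 (mod 35).
Then y ↦ 23(y − 26) is a two-sided inverse to h, so every y ∈ ℤ_{35} has a preimage.
So h is surjective.
Since h is surjective, we compute h⁻¹(23): solve 32x + 26 ≡ 23 (mod 35), i.e. 32x ≡ 32 (mod 35).
Multiplying by 32⁻¹ = 23 gives x ≡ 23·32 = 736 = 21·35 + 1 ≡ 1 (mod 35).
Check: h(1) = 32·1 + 26 = 58 = 1·35 + 23 ≡ 23 (mod 35).

1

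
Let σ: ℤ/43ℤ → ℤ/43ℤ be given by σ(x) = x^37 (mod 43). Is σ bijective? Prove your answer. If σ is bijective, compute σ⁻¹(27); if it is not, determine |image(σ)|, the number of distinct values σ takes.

39

Since 43 is prime, the nonzero elements of ℤ/43ℤ form a cyclic group of order 42.
As gcd(37, 42) = 1, raising to the 37th power is a bijection on this group: if u^37 ≡ v^37 then (uv^{−1})^37 = 1, and the only element of order dividing gcd(37, 42) = 1 is 1, so u = v.
With σ(0) = 0 this makes σ injective on all of ℤ/43ℤ, hence bijective (finite equal-size domain and codomain). In particular σ is bijective.
Since σ is bijective, we find the preimage of 27. The inverse of x ↦ x^37 on (ℤ/43ℤ)^× is x ↦ x^25, because 37·25 = 925 = 22·42 + 1 ≡ 1 (mod 42) and x^{42} = 1 for x ≠ 0 (Fermat). So σ⁻¹(27) = 27^25 mod 43.
Repeated squaring mod 43: 27^1 ≡ 27, 27^2 ≡ 27² = 729 ≡ 41, 27^4 ≡ 41² = 1681 ≡ 4, 27^8 ≡ 4² = 16, 27^16 ≡ 16² = 256 ≡ 41. Since 25 = 16 + 8 + 1, 27^25 ≡ 41·16·27: 41·16 = 656 ≡ 11, then 11·27 = 297 ≡ 39. So 27^25 ≡ 39 (mod 43).
Hence σ⁻¹(27) = 39.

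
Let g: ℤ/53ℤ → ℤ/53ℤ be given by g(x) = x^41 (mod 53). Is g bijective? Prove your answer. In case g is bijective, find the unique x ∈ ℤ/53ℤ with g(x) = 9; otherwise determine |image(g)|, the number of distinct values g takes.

Since 53 is prime, the nonzero elements of ℤ/53ℤ form a cyclic group of order 52.
As gcd(41, 52) = 1, raising to the 41st power is a bijection on this group: if x_1^41 ≡ x_2^41 then (x_1x_2^{−1})^41 = 1, and the only element of order dividing gcd(41, 52) = 1 is 1, so x_1 = x_2.
With g(0) = 0 this makes g injective on all of ℤ/53ℤ, hence bijective (finite equal-size domain and codomain). In particular g is bijective.
Since g is bijective, we find the preimage of 9. The inverse of x ↦ x^41 on (ℤ/53ℤ)^× is x ↦ x^33, because 41·33 = 1353 = 26·52 + 1 ≡ 1 (mod 52) and x^{52} = 1 for x ≠ 0 (Fermat). So g⁻¹(9) = 9^33 mod 53.
Repeated squaring mod 53: 9^1 ≡ 9, 9^2 ≡ 9² = 81 ≡ 28, 9^4 ≡ 28² = 784 ≡ 42, 9^8 ≡ 42² = 1764 ≡ 15, 9^16 ≡ 15² = 225 ≡ 13, 9^32 ≡ 13² = 169 ≡ 10. Since 33 = 32 + 1, 9^33 ≡ 10·9: 10·9 = 90 ≡ 37. So 9^33 ≡ 37 (mod 53).
Hence g⁻¹(9) = 37.

37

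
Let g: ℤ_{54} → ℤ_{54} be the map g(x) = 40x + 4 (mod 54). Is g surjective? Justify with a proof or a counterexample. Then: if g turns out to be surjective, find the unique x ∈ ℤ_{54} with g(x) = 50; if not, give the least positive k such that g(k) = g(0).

27

Since gcd(40, 54) = 2, we have 40x ≡ 0 (mod 2) for all x, so g(x) ≡ 0 (mod 2).
But 1 ≢ 0 (mod 2), so 1 ∈ ℤ_{54} has no preimage. Hence g is not surjective.
Since g is not surjective, we find the least positive k with g(k) = g(0): this means 40k ≡ 0 (mod 54), i.e. 54 ∣ 40k. Since gcd(40, 54) = 2, dividing through by 2 this holds exactly when 27 ∣ 20k, and as gcd(20, 27) = 1, exactly when 27 ∣ k.
The smallest positive such k is 27.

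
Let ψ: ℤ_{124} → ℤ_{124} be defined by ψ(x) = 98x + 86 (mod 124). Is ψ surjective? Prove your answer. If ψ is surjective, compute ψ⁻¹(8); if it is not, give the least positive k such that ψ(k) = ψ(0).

Recall that surjectivity means every element of the codomain has a preimage under ψ.
Since gcd(98, 124) = 2, we have 98x ≡ 0 (mod 2) for all x, so ψ(x) ≡ 0 (mod 2).
But 1 ≢ 0 (mod 2), so 1 ∈ ℤ_{124} has no preimage. Hence ψ is not surjective.
Since ψ is not surjective, we find the least positive k with ψ(k) = ψ(0): this means 98k ≡ 0 (mod 124), i.e. 124 ∣ 98k. Since gcd(98, 124) = 2, dividing through by 2 this holds exactly when 62 ∣ 49k, and as gcd(49, 62) = 1, exactly when 62 ∣ k.
The smallest positive such k is 62.

62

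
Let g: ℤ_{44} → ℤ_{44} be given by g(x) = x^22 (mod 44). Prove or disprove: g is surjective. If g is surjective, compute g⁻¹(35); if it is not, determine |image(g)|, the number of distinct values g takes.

g(10): Repeated squaring mod 44: 10^1 ≡ 10, 10^2 ≡ 10² = 100 ≡ 12, 10^4 ≡ 12² = 144 ≡ 12, 10^8 ≡ 12² = 144 ≡ 12, 10^16 ≡ 12² = 144 ≡ 12. Since 22 = 16 + 4 + 2, 10^22 ≡ 12·12·12: 12·12 = 144 ≡ 12, then 12·12 = 144 ≡ 12. So 10^22 ≡ 12 (mod 44).
g(12): Repeated squaring mod 44: 12^1 ≡ 12, 12^2 ≡ 12² = 144 ≡ 12, 12^4 ≡ 12² = 144 ≡ 12, 12^8 ≡ 12² = 144 ≡ 12, 12^16 ≡ 12² = 144 ≡ 12. Since 22 = 16 + 4 + 2, 12^22 ≡ 12·12·12: 12·12 = 144 ≡ 12, then 12·12 = 144 ≡ 12. So 12^22 ≡ 12 (mod 44).
So g(10) = g(12) = 12 while 10 ≠ 12, hence g is not injective.
A non-injective map from the 44-element set ℤ_{44} to itself takes at most 43 distinct values, so it cannot be surjective. Hence g is not surjective.
Since g is not surjective, we determine |image(g)|. Computing x^22 mod 44 for each x (by repeated squaring, reducing mod 44 at every step), the values g(0), g(1), …, g(43) are: 0, 1, 4, 9, 16, 25, 36, 5, 20, 37, 12, 33, 12, 37, 20, 5, 36, 25, 16, 9, 4, 1, 0, 1, 4, 9, 16, 25, 36, 5, 20, 37, 12, 33, 12, 37, 20, 5, 36, 25, 16, 9, 4, 1.
The distinct values are {0, 1, 4, 5, 9, 12, 16, 20, 25, 33, 36, 37}; there are 12 of them.

12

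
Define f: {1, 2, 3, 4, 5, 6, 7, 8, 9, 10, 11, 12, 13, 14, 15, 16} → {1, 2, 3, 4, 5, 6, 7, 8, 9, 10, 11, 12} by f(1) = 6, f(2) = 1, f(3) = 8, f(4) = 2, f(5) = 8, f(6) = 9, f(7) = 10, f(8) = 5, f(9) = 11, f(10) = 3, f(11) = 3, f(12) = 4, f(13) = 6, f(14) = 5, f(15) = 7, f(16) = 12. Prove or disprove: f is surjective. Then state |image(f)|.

12

Every element of the codomain has a preimage: 1 = f(2), 2 = f(4), 3 = f(10), 4 = f(12), 5 = f(8), 6 = f(1), 7 = f(15), 8 = f(3), 9 = f(6), 10 = f(7), 11 = f(9), 12 = f(16).
Hence f is surjective.
The image of f is {1, 2, 3, 4, 5, 6, 7, 8, 9, 10, 11, 12}, which has 12 elements.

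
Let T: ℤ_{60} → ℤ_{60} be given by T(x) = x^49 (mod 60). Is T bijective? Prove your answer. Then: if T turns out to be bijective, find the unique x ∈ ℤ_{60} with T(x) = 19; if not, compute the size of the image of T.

T(0) = 0^49 = 0.
T(30): Repeated squaring mod 60: 30^1 ≡ 30, 30^2 ≡ 30² = 900 ≡ 0, 30^4 ≡ 0² = 0, 30^8 ≡ 0² = 0, 30^16 ≡ 0² = 0, 30^32 ≡ 0² = 0. Since 49 = 32 + 16 + 1, 30^49 ≡ 0·0·30: 0·0 = 0, then 0·30 = 0. So 30^49 ≡ 0 (mod 60).
So T(0) = T(30) = 0 while 0 ≠ 30, therefore T is not injective, hence not bijective.
Since T is not bijective, we determine |image(T)|. Computing x^49 mod 60 for each x (by repeated squaring, reducing mod 60 at every step), the values T(0), T(1), …, T(59) are: 0, 1, 32, 3, 4, 5, 36, 7, 8, 9, 40, 11, 12, 13, 44, 15, 16, 17, 48, 19, 20, 21, 52, 23, 24, 25, 56, 27, 28, 29, 0, 31, 32, 33, 4, 35, 36, 37, 8, 39, 40, 41, 12, 43, 44, 45, 16, 47, 48, 49, 20, 51, 52, 53, 24, 55, 56, 57, 28, 59.
The distinct values are {0, 1, 3, 4, 5, 7, 8, 9, 11, 12, 13, 15, 16, 17, 19, 20, 21, 23, 24, 25, 27, 28, 29, 31, 32, 33, 35, 36, 37, 39, 40, 41, 43, 44, 45, 47, 48, 49, 51, 52, 53, 55, 56, 57, 59}; there are 45 of them.

45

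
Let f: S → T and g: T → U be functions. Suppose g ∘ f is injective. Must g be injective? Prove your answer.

not injective

No. Take S = {1, 2, 3}, T = {1, 2, 3, 4}, U = {1, 2, 3, 4}, f(a) = a for each a ∈ S, and g(b) = 3 if b ∈ {3, 4} else g(b) = b.
Then g ∘ f = f is injective (S ⊂ T and f is the inclusion), but g(3) = g(4) = 3 with 3 ≠ 4, so g is not injective.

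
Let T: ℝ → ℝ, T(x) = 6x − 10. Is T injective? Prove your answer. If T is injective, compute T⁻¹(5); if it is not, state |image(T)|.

By definition, T is injective if T(u) = T(v) implies u = v.
Suppose T(u) = T(v). Then 6u − 10 = 6v − 10, hence 6u = 6v, hence u = v.
Hence T is injective.
Since T is injective, we compute T⁻¹(5) = (5 + 10)/6 = 5/2.

5/2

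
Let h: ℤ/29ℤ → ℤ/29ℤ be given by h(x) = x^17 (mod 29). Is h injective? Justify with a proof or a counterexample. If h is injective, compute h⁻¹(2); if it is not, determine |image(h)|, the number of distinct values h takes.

3

Since 29 is prime, the nonzero elements of ℤ/29ℤ form a cyclic group of order 28.
As gcd(17, 28) = 1, raising to the 17th power is a bijection on this group: if a^17 ≡ b^17 then (ab^{−1})^17 = 1, and the only element of order dividing gcd(17, 28) = 1 is 1, so a = b.
With h(0) = 0 this makes h injective on all of ℤ/29ℤ, hence bijective (finite equal-size domain and codomain). In particular h is injective.
Since h is injective, we find the preimage of 2. The inverse of x ↦ x^17 on (ℤ/29ℤ)^× is x ↦ x^5, because 17·5 = 85 = 3·28 + 1 ≡ 1 (mod 28) and x^{28} = 1 for x ≠ 0 (Fermat). So h⁻¹(2) = 2^5 mod 29.
Repeated squaring mod 29: 2^1 ≡ 2, 2^2 ≡ 2² = 4, 2^4 ≡ 4² = 16. Since 5 = 4 + 1, 2^5 ≡ 16·2: 16·2 = 32 ≡ 3. So 2^5 ≡ 3 (mod 29).
Hence h⁻¹(2) = 3.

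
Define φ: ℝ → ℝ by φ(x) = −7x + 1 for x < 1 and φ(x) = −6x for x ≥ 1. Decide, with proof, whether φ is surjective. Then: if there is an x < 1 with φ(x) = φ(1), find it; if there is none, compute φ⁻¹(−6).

Both pieces are strictly decreasing (slopes −7 and −6), so each is injective on its own interval.
The left piece maps (−∞, 1) onto (−6, ∞); the right piece maps [1, ∞) onto (−∞, −6].
These images together cover ℝ, so φ is surjective.
Because the two images are disjoint, no x < 1 has φ(x) = φ(1), so we compute φ⁻¹(−6): −6 lies in (−∞, −6], so solve −6x = −6: x = (−6 − 0)/(−6) = 1.

1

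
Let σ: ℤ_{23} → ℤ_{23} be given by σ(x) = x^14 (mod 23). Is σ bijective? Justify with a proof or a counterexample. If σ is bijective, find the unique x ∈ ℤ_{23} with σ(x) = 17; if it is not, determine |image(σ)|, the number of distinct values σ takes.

12

σ(11): Repeated squaring mod 23: 11^1 ≡ 11, 11^2 ≡ 11² = 121 ≡ 6, 11^4 ≡ 6² = 36 ≡ 13, 11^8 ≡ 13² = 169 ≡ 8. Since 14 = 8 + 4 + 2, 11^14 ≡ 8·13·6: 8·13 = 104 ≡ 12, then 12·6 = 72 ≡ 3. So 11^14 ≡ 3 (mod 23).
σ(12): Repeated squaring mod 23: 12^1 ≡ 12, 12^2 ≡ 12² = 144 ≡ 6, 12^4 ≡ 6² = 36 ≡ 13, 12^8 ≡ 13² = 169 ≡ 8. Since 14 = 8 + 4 + 2, 12^14 ≡ 8·13·6: 8·13 = 104 ≡ 12, then 12·6 = 72 ≡ 3. So 12^14 ≡ 3 (mod 23).
So σ(11) = σ(12) = 3 while 11 ≠ 12, so σ is not injective, hence not bijective.
Since σ is not bijective, we determine |image(σ)|. Computing x^14 mod 23 for each x (by repeated squaring, reducing mod 23 at every step), the values σ(0), σ(1), …, σ(22) are: 0, 1, 8, 4, 18, 13, 9, 2, 6, 16, 12, 3, 3, 12, 16, 6, 2, 9, 13, 18, 4, 8, 1.
The distinct values are {0, 1, 2, 3, 4, 6, 8, 9, 12, 13, 16, 18}; there are 12 of them.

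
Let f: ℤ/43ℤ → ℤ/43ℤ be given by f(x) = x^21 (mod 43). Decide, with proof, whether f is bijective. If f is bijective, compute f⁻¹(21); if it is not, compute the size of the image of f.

3

f(2): Repeated squaring mod 43: 2^1 ≡ 2, 2^2 ≡ 2² = 4, 2^4 ≡ 4² = 16, 2^8 ≡ 16² = 256 ≡ 41, 2^16 ≡ 41² = 1681 ≡ 4. Since 21 = 16 + 4 + 1, 2^21 ≡ 4·16·2: 4·16 = 64 ≡ 21, then 21·2 = 42. So 2^21 ≡ 42 (mod 43).
f(3): Repeated squaring mod 43: 3^1 ≡ 3, 3^2 ≡ 3² = 9, 3^4 ≡ 9² = 81 ≡ 38, 3^8 ≡ 38² = 1444 ≡ 25, 3^16 ≡ 25² = 625 ≡ 23. Since 21 = 16 + 4 + 1, 3^21 ≡ 23·38·3: 23·38 = 874 ≡ 14, then 14·3 = 42. So 3^21 ≡ 42 (mod 43).
So f(2) = f(3) = 42 while 2 ≠ 3, therefore f is not injective, hence not bijective.
Since f is not bijective, we determine |image(f)|. Computing x^21 mod 43 for each x (by repeated squaring, reducing mod 43 at every step), the values f(0), f(1), …, f(42) are: 0, 1, 42, 42, 1, 42, 1, 42, 42, 1, 1, 1, 42, 1, 1, 1, 1, 1, 42, 42, 42, 1, 42, 1, 1, 1, 42, 42, 42, 42, 42, 1, 42, 42, 42, 1, 1, 42, 1, 42, 1, 1, 42.
The distinct values are {0, 1, 42}; there are 3 of them.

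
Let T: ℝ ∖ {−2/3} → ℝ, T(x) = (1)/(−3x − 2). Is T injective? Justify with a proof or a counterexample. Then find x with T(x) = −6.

Suppose T(u) = T(v). Cross-multiplying: (1)(−3v − 2) = (1)(−3u − 2).
Expanding both sides and cancelling the symmetric terms leaves 3·(u − v) = 0. Since 3 ≠ 0, u = v. Therefore T is injective.
Solving T(x) = −6: cross-multiplying gives 1 = −6(−3x − 2), which rearranges to −18x = 11, so x = −11/18.

-11/18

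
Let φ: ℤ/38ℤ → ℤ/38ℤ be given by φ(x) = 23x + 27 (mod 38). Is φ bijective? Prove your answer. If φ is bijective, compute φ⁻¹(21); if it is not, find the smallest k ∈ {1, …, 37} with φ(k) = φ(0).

8

Recall: injectivity means: for all u, v in the domain, φ(u) = φ(v) implies u = v.
If φ(u) = φ(v), then 23u ≡ 23v (mod 38). Because gcd(23, 38) = 1, we may cancel 23 to get u ≡ v (mod 38).
We now compute 23⁻¹ mod 38 explicitly. Euclid's algorithm: 38 = 1·23 + 15, 23 = 1·15 + 8, 15 = 1·8 + 7, 8 = 1·7 + 1; back-substituting gives 1 = 5·23 − 3·38, so 23⁻¹ ≡ 5 (mod 38).
For any y ∈ ℤ/38ℤ, x = 5(y − 27) mod 38 satisfies φ(x) = 23·5(y − 27) + 27 ≡ y (since 23·5 ≡ 1 mod 38). So every y has a preimage.
Thus φ is bijective.
Since φ is bijective, we find φ⁻¹(21): we need 23x ≡ 21 − 27 ≡ 32 (mod 38). Using 23⁻¹ = 5: x ≡ 5·32 = 160 = 4·38 + 8, so x = 8.
Check: φ(8) = 23·8 + 27 = 211 = 5·38 + 21 ≡ 21 (mod 38).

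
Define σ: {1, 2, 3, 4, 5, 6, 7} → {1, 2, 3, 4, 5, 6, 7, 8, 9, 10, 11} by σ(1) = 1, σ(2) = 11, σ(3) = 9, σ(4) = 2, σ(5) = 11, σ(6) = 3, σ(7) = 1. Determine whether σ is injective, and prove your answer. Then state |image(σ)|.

5

σ(2) = 11 = σ(5) with 2 ≠ 5, so σ is not injective.
The image of σ is {1, 2, 3, 9, 11}, which has 5 elements.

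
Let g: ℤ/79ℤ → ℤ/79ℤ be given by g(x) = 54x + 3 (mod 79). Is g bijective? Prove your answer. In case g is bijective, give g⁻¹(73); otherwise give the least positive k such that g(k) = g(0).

If g(u) = g(v), then 54u ≡ 54v (mod 79). Because gcd(54, 79) = 1, we may cancel 54 to get u ≡ v (mod 79).
We now compute 54⁻¹ mod 79 explicitly. Euclid's algorithm: 79 = 1·54 + 25, 54 = 2·25 + 4, 25 = 6·4 + 1; back-substituting gives 1 = 60·54 − 41·79, so 54⁻¹ ≡ 60 (mod 79).
Then y ↦ 60(y − 3) is a two-sided inverse to g, so every y ∈ ℤ/79ℤ has a preimage.
Therefore g is bijective.
Since g is bijective, we find g⁻¹(73): we need 54x ≡ 73 − 3 ≡ 70 (mod 79). Using 54⁻¹ = 60: x ≡ 60·70 = 4200 = 53·79 + 13, so x = 13.
Check: g(13) = 54·13 + 3 = 705 = 8·79 + 73 ≡ 73 (mod 79).

13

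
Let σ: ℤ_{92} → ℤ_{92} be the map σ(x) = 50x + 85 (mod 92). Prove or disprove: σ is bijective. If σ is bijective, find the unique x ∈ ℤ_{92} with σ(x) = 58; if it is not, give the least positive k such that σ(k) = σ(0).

46

Recall: σ is injective if σ(u) = σ(v) implies u = v.
We have gcd(50, 92) = 2 > 1. Taking u = 0 and v = 46: σ(0) = 85 and σ(46) = 50·46 + 85 = 2385 ≡ 85 (mod 92).
So σ(0) = σ(46) while 0 ≠ 46, therefore σ is not injective, hence not bijective.
Since σ is not bijective, we find the least positive k with σ(k) = σ(0): this means 50k ≡ 0 (mod 92), i.e. 92 ∣ 50k. Since gcd(50, 92) = 2, dividing through by 2 this holds exactly when 46 ∣ 25k, and as gcd(25, 46) = 1, exactly when 46 ∣ k.
The smallest positive such k is 46.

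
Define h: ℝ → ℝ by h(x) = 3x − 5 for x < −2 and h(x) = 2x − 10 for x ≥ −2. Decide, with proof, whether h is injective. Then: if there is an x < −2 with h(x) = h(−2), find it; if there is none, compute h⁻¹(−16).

-3

Both pieces are strictly increasing (slopes 3 and 2), so each is injective on its own interval.
The left piece maps (−∞, −2) onto (−∞, −11); the right piece maps [−2, ∞) onto [−14, ∞).
These images overlap. In particular h(−2) = −14 (right piece), and solving 3x − 5 = −14 on the left piece gives x = −3 < −2.
So h(−3) = h(−2) with −3 ≠ −2, and h is not injective. This x = −3 is the requested value below −2.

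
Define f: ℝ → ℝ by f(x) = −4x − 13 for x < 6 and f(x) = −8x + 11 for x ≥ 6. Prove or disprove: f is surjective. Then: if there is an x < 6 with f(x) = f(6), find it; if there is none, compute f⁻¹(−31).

Both pieces are strictly decreasing (slopes −4 and −8), so each is injective on its own interval.
The left piece maps (−∞, 6) onto (−37, ∞); the right piece maps [6, ∞) onto (−∞, −37].
These images together cover ℝ, so f is surjective.
Because the two images are disjoint, no x < 6 has f(x) = f(6), so we compute f⁻¹(−31): −31 lies in (−37, ∞), so solve −4x − 13 = −31: x = (−31 + 13)/(−4) = 9/2.

9/2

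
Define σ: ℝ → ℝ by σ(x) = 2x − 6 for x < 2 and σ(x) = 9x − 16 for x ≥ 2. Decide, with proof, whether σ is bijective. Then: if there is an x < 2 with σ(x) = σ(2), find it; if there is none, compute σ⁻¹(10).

Both pieces are strictly increasing (slopes 2 and 9), so each is injective on its own interval.
The left piece maps (−∞, 2) onto (−∞, −2); the right piece maps [2, ∞) onto [2, ∞).
The images leave a gap (−2 has no preimage), so σ is not surjective, hence not bijective.
Because the two images are disjoint, no x < 2 has σ(x) = σ(2), so we compute σ⁻¹(10): 10 lies in [2, ∞), so solve 9x − 16 = 10: x = (10 + 16)/9 = 26/9.

26/9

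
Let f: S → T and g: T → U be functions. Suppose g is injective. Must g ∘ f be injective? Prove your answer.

not injective

No. Take S = {1, 2}, T = U = {1, 2, 3, 4}, f(1) = f(2) = 1, and g = identity (injective).
Then (g ∘ f)(1) = (g ∘ f)(2) = 1 with 1 ≠ 2, so g ∘ f is not injective.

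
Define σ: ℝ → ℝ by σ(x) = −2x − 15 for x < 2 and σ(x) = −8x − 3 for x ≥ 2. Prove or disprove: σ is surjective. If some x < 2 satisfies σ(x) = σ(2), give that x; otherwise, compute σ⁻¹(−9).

-3

Both pieces are strictly decreasing (slopes −2 and −8), so each is injective on its own interval.
The left piece maps (−∞, 2) onto (−19, ∞); the right piece maps [2, ∞) onto (−∞, −19].
These images together cover ℝ, so σ is surjective.
Because the two images are disjoint, no x < 2 has σ(x) = σ(2), so we compute σ⁻¹(−9): −9 lies in (−19, ∞), so solve −2x − 15 = −9: x = (−9 + 15)/(−2) = −3.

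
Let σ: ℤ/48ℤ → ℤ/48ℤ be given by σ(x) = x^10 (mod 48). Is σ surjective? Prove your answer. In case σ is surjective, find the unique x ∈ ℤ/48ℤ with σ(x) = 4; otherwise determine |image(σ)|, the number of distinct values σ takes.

6

σ(2): Repeated squaring mod 48: 2^1 ≡ 2, 2^2 ≡ 2² = 4, 2^4 ≡ 4² = 16, 2^8 ≡ 16² = 256 ≡ 16. Since 10 = 8 + 2, 2^10 ≡ 16·4: 16·4 = 64 ≡ 16. So 2^10 ≡ 16 (mod 48).
σ(4): Repeated squaring mod 48: 4^1 ≡ 4, 4^2 ≡ 4² = 16, 4^4 ≡ 16² = 256 ≡ 16, 4^8 ≡ 16² = 256 ≡ 16. Since 10 = 8 + 2, 4^10 ≡ 16·16: 16·16 = 256 ≡ 16. So 4^10 ≡ 16 (mod 48).
So σ(2) = σ(4) = 16 while 2 ≠ 4, thus σ is not injective.
A non-injective map from the 48-element set ℤ/48ℤ to itself takes at most 47 distinct values, so it cannot be surjective. So σ is not surjective.
Since σ is not surjective, we determine |image(σ)|. Computing x^10 mod 48 for each x (by repeated squaring, reducing mod 48 at every step), the values σ(0), σ(1), …, σ(47) are: 0, 1, 16, 9, 16, 25, 0, 1, 16, 33, 16, 25, 0, 25, 16, 33, 16, 1, 0, 25, 16, 9, 16, 1, 0, 1, 16, 9, 16, 25, 0, 1, 16, 33, 16, 25, 0, 25, 16, 33, 16, 1, 0, 25, 16, 9, 16, 1.
The distinct values are {0, 1, 9, 16, 25, 33}; there are 6 of them.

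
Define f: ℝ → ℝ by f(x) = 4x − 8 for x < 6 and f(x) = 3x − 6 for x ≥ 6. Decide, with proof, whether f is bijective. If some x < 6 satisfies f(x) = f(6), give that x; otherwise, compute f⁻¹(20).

5

Both pieces are strictly increasing (slopes 4 and 3), so each is injective on its own interval.
The left piece maps (−∞, 6) onto (−∞, 16); the right piece maps [6, ∞) onto [12, ∞).
These images overlap. In particular f(6) = 12 (right piece), and solving 4x − 8 = 12 on the left piece gives x = 5 < 6.
So f(5) = f(6) with 5 ≠ 6, and f is not injective, hence not bijective. This x = 5 is the requested value below 6.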